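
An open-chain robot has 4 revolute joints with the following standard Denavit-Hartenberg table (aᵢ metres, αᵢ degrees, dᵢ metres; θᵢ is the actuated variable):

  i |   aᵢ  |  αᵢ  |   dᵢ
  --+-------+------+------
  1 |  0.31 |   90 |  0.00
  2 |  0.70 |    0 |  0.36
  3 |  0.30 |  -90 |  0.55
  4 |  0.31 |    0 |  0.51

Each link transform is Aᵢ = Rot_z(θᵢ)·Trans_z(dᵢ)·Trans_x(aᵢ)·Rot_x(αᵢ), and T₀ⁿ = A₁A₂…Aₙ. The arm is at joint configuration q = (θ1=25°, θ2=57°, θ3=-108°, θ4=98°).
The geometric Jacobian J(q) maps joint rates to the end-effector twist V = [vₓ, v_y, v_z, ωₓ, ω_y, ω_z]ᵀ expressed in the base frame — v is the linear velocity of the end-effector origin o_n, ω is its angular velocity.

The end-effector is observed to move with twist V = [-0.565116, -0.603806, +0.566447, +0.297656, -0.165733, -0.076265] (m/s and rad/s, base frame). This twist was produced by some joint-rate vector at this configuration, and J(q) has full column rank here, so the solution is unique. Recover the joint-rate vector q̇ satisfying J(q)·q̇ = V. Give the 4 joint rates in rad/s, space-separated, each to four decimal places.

-0.2380 0.9210 -0.6450 0.2570

o_n = [1.3870, -0.0186, 0.7084]
J₁: ẑ×o_n = [0.0186, 1.3870, -0.0000], ω = ẑ
J2: z=[0.4226, -0.9063, 0.0000] o=[0.2810, 0.1310, 0.0000] → [-0.6420, -0.2994, 0.9392, 0.4226, -0.9063, 0.0000]
J3: z=[0.4226, -0.9063, 0.0000] o=[0.7786, -0.0341, 0.5871] → [-0.1100, -0.0513, 0.5580, 0.4226, -0.9063, 0.0000]
J4: z=[0.7043, 0.3284, 0.6293] o=[1.1822, -0.4528, 0.3539] → [-0.1569, -0.1207, 0.2386, 0.7043, 0.3284, 0.6293]
q̇ = J⁺·V = [-0.2380, 0.9210, -0.6450, 0.2570]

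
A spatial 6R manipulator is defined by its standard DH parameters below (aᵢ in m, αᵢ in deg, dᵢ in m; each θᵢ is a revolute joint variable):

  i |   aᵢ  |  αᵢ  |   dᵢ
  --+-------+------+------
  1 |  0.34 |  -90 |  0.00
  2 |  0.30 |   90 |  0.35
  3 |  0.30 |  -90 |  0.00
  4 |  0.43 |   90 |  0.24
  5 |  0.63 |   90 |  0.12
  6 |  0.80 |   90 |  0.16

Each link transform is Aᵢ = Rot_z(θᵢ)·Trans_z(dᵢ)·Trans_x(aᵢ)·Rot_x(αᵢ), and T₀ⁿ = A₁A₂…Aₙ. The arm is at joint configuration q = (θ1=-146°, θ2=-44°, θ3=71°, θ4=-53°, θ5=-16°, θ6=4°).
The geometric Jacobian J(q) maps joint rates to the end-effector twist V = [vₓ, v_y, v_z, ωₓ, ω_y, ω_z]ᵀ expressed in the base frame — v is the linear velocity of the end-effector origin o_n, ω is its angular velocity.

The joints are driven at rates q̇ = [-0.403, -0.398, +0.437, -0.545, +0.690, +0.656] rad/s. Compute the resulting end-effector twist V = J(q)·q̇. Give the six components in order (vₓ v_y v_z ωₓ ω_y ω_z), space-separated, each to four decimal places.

o_n = [0.7829, -1.1625, 1.7722]
J₁: ẑ×o_n = [1.1625, 0.7829, -0.0000], ω = ẑ
J2: z=[0.5592, -0.8290, 0.0000] o=[-0.2819, -0.1901, 0.0000] → [-1.4692, -0.9910, 0.3390, 0.5592, -0.8290, 0.0000]
J3: z=[0.5759, 0.3884, 0.7193] o=[-0.2651, -0.6010, 0.2084] → [1.0114, -0.1467, -0.7304, 0.5759, 0.3884, 0.7193]
J4: z=[0.7459, 0.1104, -0.6568] o=[-0.1647, -0.8754, 0.2762] → [-0.0233, -1.7383, -0.3188, 0.7459, 0.1104, -0.6568]
J5: z=[0.0794, 0.9644, 0.2523] o=[0.2987, -0.9523, 0.4242] → [1.3531, 0.0152, -0.4837, 0.0794, 0.9644, 0.2523]
J6: z=[-0.8993, -0.0399, 0.4355] o=[0.5791, -1.0012, 0.9988] → [0.0394, 0.7842, 0.1531, -0.8993, -0.0399, 0.4355]
V = J·q̇ = [1.5304, 1.4870, -0.5137, -0.9126, 1.0788, 0.7291]

1.5304 1.4870 -0.5137 -0.9126 1.0788 0.7291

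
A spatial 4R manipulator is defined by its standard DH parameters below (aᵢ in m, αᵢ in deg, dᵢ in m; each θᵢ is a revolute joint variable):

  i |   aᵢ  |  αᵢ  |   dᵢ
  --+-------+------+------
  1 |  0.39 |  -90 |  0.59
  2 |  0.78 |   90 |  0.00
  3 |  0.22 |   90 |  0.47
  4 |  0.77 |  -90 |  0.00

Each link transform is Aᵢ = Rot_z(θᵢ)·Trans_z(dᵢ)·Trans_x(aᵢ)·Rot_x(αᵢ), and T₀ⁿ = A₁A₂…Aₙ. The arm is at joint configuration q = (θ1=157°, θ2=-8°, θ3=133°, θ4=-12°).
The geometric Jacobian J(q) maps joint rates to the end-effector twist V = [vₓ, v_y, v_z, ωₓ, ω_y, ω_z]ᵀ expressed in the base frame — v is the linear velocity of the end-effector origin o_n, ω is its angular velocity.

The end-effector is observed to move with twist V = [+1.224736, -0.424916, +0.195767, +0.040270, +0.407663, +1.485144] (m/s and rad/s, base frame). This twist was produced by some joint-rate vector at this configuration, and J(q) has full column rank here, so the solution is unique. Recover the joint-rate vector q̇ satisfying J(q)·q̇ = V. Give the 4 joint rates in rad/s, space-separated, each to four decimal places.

0.7520 -0.5990 0.7090 0.3050

o_n = [-0.7034, -0.4746, 0.9131]
J₁: ẑ×o_n = [0.4746, -0.7034, 0.0000], ω = ẑ
J2: z=[-0.3907, -0.9205, 0.0000] o=[-0.3590, 0.1524, 0.5900] → [-0.2974, 0.1262, -0.0720, -0.3907, -0.9205, 0.0000]
J3: z=[0.1281, -0.0544, 0.9903] o=[-1.0700, 0.4542, 0.6986] → [0.9081, 0.3356, -0.0991, 0.1281, -0.0544, 0.9903]
J4: z=[-0.9331, -0.3448, 0.1018] o=[-0.9359, 0.2225, 1.1431] → [0.1503, -0.1910, 0.7306, -0.9331, -0.3448, 0.1018]
q̇ = J⁺·V = [0.7520, -0.5990, 0.7090, 0.3050]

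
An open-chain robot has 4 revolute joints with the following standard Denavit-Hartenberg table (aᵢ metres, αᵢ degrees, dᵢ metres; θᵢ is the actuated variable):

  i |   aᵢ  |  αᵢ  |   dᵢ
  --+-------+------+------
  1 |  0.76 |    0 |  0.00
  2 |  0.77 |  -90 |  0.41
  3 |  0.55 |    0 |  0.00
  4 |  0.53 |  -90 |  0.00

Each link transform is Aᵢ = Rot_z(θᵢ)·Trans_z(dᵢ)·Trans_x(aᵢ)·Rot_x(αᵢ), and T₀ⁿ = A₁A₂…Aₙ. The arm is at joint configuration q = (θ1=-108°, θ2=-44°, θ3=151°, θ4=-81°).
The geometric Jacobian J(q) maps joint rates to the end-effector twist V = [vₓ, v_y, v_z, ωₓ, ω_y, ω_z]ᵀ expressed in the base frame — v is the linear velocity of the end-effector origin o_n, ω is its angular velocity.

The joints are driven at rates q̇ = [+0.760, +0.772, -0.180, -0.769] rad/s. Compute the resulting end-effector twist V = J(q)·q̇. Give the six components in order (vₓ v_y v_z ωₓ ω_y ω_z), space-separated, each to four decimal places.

0.4278 -1.0590 0.0854 -0.4455 0.8379 1.5320

o_n = [-0.6500, -0.9436, -0.3547]
J₁: ẑ×o_n = [0.9436, -0.6500, 0.0000], ω = ẑ
J2: z=[0.0000, 0.0000, 1.0000] o=[-0.2349, -0.7228, 0.0000] → [0.2208, -0.4152, 0.0000, 0.0000, 0.0000, 1.0000]
J3: z=[0.4695, -0.8829, 0.0000] o=[-0.9147, -1.0843, 0.4100] → [0.6752, 0.3590, 0.2998, 0.4695, -0.8829, 0.0000]
J4: z=[0.4695, -0.8829, 0.0000] o=[-0.4900, -0.8585, 0.1434] → [0.4397, 0.2338, -0.1813, 0.4695, -0.8829, 0.0000]
V = J·q̇ = [0.4278, -1.0590, 0.0854, -0.4455, 0.8379, 1.5320]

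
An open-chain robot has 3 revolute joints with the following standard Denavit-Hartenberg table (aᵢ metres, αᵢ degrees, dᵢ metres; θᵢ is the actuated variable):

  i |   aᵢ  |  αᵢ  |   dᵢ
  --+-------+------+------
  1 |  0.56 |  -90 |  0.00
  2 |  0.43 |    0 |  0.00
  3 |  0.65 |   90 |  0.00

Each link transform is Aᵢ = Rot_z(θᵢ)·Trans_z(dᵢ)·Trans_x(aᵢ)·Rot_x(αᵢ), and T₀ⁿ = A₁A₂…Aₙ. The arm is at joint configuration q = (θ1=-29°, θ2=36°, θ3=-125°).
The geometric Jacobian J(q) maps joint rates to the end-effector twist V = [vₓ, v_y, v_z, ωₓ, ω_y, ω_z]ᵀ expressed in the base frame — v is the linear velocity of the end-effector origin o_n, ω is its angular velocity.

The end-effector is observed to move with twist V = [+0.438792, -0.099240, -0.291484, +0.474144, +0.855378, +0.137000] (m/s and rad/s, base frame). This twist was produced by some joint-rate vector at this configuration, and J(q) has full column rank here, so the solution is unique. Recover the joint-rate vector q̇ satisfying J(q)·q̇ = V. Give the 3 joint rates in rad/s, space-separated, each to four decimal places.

o_n = [0.8040, -0.4456, 0.3972]
J₁: ẑ×o_n = [0.4456, 0.8040, -0.0000], ω = ẑ
J2: z=[0.4848, 0.8746, 0.0000] o=[0.4898, -0.2715, 0.0000] → [0.3474, -0.1925, -0.3592, 0.4848, 0.8746, 0.0000]
J3: z=[0.4848, 0.8746, 0.0000] o=[0.7940, -0.4401, -0.2527] → [0.5684, -0.3151, -0.0113, 0.4848, 0.8746, 0.0000]
q̇ = J⁺·V = [0.1370, 0.8060, 0.1720]

0.1370 0.8060 0.1720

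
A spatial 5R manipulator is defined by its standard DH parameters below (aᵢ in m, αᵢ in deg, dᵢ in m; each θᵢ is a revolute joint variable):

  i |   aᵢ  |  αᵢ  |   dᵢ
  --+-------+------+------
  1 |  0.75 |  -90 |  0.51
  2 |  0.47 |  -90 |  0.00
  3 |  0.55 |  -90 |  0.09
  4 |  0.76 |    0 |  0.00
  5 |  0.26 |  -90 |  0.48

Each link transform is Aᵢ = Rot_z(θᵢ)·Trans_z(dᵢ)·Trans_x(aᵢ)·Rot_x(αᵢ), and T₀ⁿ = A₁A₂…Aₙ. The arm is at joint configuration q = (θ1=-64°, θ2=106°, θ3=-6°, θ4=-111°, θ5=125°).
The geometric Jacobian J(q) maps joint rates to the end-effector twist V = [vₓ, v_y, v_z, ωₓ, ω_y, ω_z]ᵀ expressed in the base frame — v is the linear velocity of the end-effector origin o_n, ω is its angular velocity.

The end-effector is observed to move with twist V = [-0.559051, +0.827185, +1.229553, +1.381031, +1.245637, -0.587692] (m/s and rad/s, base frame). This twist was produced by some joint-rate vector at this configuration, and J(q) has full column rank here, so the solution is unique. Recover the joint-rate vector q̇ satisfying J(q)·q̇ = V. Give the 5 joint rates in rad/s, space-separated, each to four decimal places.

o_n = [-0.4874, 0.0368, -0.2936]
J₁: ẑ×o_n = [-0.0368, -0.4874, 0.0000], ω = ẑ
J2: z=[0.8988, 0.4384, 0.0000] o=[0.3288, -0.6741, 0.5100] → [-0.3523, 0.7223, 0.9967, 0.8988, 0.4384, 0.0000]
J3: z=[-0.4214, 0.8640, 0.2756] o=[0.2720, -0.5577, 0.0582] → [-0.4678, -0.3576, 0.4056, -0.4214, 0.8640, 0.2756]
J4: z=[-0.9065, -0.4101, -0.1005] o=[0.2196, -0.3192, -0.4428] → [-0.0254, 0.2063, -0.6126, -0.9065, -0.4101, -0.1005]
J5: z=[-0.9065, -0.4101, -0.1005] o=[-0.0722, 0.2142, 0.0132] → [0.1080, -0.2363, -0.0094, -0.9065, -0.4101, -0.1005]
q̇ = J⁺·V = [-0.8480, 0.7550, 0.5660, -0.3940, -0.6440]

-0.8480 0.7550 0.5660 -0.3940 -0.6440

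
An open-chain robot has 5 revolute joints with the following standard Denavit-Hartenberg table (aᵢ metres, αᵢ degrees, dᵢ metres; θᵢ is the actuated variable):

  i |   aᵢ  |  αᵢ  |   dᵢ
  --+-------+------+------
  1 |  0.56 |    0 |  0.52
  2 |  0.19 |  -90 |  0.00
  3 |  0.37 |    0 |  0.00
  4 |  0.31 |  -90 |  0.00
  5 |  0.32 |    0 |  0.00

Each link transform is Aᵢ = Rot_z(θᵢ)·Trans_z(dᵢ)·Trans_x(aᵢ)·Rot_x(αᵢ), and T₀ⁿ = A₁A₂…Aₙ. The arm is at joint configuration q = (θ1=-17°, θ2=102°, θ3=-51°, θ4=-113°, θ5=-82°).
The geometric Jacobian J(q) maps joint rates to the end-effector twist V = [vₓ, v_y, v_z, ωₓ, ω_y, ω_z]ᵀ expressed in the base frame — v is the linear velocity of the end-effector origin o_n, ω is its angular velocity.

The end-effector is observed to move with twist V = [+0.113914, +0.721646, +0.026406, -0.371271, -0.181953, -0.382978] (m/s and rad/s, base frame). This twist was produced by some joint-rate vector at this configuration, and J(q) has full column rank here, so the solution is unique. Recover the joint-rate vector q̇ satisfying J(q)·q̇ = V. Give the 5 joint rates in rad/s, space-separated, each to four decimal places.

0.9860 -0.6240 0.1140 0.2400 -0.7750

o_n = [0.2270, -0.0544, 0.9053]
J₁: ẑ×o_n = [0.0544, 0.2270, -0.0000], ω = ẑ
J2: z=[0.0000, 0.0000, 1.0000] o=[0.5355, -0.1637, 0.5200] → [-0.1094, -0.3085, 0.0000, 0.0000, 0.0000, 1.0000]
J3: z=[-0.9962, 0.0872, 0.0000] o=[0.5521, 0.0255, 0.5200] → [0.0336, 0.3838, 0.1080, -0.9962, 0.0872, 0.0000]
J4: z=[-0.9962, 0.0872, 0.0000] o=[0.5724, 0.2575, 0.8075] → [0.0085, 0.0974, 0.3408, -0.9962, 0.0872, 0.0000]
J5: z=[0.0240, 0.2746, 0.9613] o=[0.5464, -0.0393, 0.8930] → [0.0178, -0.3073, 0.0873, 0.0240, 0.2746, 0.9613]
q̇ = J⁺·V = [0.9860, -0.6240, 0.1140, 0.2400, -0.7750]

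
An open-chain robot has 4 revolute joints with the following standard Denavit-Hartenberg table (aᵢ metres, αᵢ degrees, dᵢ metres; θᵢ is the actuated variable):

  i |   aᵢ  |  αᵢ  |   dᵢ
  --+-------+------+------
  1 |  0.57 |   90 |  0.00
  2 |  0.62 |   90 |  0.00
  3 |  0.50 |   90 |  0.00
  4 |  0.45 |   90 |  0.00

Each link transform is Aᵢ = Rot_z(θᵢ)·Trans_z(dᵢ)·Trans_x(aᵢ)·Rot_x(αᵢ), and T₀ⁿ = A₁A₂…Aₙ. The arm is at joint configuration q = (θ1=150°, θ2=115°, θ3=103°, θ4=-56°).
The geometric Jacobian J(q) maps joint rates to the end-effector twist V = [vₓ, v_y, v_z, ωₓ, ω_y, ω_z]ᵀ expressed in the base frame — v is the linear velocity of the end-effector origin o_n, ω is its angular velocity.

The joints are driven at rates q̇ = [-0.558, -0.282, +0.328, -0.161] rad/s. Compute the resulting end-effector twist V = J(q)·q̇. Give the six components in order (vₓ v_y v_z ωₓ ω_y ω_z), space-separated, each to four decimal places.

o_n = [0.3304, 0.6549, 0.2510]
J₁: ẑ×o_n = [-0.6549, 0.3304, 0.0000], ω = ẑ
J2: z=[0.5000, 0.8660, 0.0000] o=[-0.4936, 0.2850, 0.0000] → [0.2174, -0.1255, -0.5287, 0.5000, 0.8660, 0.0000]
J3: z=[-0.7849, 0.4532, 0.4226] o=[-0.2667, 0.1540, 0.5619] → [-0.3526, 0.0083, -0.6638, -0.7849, 0.4532, 0.4226]
J4: z=[0.4691, -0.0111, 0.8831] o=[-0.0643, 0.5997, 0.4600] → [-0.0465, 0.4466, 0.0303, 0.4691, -0.0111, 0.8831]
V = J·q̇ = [0.1960, -0.2181, -0.0735, -0.4740, -0.0938, -0.5616]

0.1960 -0.2181 -0.0735 -0.4740 -0.0938 -0.5616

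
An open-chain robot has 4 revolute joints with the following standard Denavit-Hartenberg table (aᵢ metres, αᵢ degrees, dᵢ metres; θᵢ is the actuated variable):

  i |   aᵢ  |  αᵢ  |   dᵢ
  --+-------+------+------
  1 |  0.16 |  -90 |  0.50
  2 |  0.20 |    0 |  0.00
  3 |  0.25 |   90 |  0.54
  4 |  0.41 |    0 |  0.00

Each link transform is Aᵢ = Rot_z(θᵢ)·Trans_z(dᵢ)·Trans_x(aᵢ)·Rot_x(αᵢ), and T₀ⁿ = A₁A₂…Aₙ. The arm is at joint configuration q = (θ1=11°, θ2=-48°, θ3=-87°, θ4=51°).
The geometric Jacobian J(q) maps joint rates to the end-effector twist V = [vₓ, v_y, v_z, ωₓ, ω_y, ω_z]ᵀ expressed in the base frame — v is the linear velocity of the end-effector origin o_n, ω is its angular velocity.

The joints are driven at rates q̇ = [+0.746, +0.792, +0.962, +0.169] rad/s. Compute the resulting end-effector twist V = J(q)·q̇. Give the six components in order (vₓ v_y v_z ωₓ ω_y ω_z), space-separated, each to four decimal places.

o_n = [-0.2280, 0.8304, 1.0079]
J₁: ẑ×o_n = [-0.8304, -0.2280, 0.0000], ω = ẑ
J2: z=[-0.1908, 0.9816, 0.0000] o=[0.1571, 0.0305, 0.5000] → [0.4985, 0.0969, 0.2254, -0.1908, 0.9816, 0.0000]
J3: z=[-0.1908, 0.9816, 0.0000] o=[0.2884, 0.0561, 0.6486] → [0.3526, 0.0685, 0.3592, -0.1908, 0.9816, 0.0000]
J4: z=[-0.6941, -0.1349, -0.7071] o=[0.0119, 0.5524, 0.8254] → [0.1719, 0.2963, -0.2253, -0.6941, -0.1349, -0.7071]
V = J·q̇ = [0.1437, 0.0226, 0.4860, -0.4520, 1.6990, 0.6265]

0.1437 0.0226 0.4860 -0.4520 1.6990 0.6265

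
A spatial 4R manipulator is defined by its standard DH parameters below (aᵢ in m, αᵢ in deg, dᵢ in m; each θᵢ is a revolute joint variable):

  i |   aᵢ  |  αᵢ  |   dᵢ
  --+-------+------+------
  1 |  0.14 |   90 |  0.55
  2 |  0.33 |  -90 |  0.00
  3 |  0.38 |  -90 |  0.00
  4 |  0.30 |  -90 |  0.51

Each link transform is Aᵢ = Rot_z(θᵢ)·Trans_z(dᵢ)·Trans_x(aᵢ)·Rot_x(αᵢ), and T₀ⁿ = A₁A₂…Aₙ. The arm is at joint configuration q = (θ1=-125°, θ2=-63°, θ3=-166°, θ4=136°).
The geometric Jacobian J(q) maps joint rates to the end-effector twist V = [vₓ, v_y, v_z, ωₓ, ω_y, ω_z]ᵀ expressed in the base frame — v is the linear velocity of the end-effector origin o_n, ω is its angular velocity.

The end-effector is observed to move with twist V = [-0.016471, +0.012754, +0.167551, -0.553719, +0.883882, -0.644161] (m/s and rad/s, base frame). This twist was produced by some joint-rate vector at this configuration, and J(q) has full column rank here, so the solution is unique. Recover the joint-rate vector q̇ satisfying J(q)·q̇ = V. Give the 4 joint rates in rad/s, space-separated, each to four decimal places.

-0.4330 0.9460 -0.4580 0.0150

o_n = [-0.4883, 0.2347, 0.1934]
J₁: ẑ×o_n = [-0.2347, -0.4883, 0.0000], ω = ẑ
J2: z=[-0.8192, 0.5736, 0.0000] o=[-0.0803, -0.1147, 0.5500] → [-0.2045, -0.2921, -0.0522, -0.8192, 0.5736, 0.0000]
J3: z=[-0.5111, -0.7299, 0.4540] o=[-0.1662, -0.2374, 0.2560] → [-0.1686, -0.1782, -0.4763, -0.5111, -0.7299, 0.4540]
J4: z=[-0.8578, 0.4666, -0.2156] o=[-0.1455, -0.0476, 0.5845] → [-0.1216, -0.2616, -0.0822, -0.8578, 0.4666, -0.2156]
q̇ = J⁺·V = [-0.4330, 0.9460, -0.4580, 0.0150]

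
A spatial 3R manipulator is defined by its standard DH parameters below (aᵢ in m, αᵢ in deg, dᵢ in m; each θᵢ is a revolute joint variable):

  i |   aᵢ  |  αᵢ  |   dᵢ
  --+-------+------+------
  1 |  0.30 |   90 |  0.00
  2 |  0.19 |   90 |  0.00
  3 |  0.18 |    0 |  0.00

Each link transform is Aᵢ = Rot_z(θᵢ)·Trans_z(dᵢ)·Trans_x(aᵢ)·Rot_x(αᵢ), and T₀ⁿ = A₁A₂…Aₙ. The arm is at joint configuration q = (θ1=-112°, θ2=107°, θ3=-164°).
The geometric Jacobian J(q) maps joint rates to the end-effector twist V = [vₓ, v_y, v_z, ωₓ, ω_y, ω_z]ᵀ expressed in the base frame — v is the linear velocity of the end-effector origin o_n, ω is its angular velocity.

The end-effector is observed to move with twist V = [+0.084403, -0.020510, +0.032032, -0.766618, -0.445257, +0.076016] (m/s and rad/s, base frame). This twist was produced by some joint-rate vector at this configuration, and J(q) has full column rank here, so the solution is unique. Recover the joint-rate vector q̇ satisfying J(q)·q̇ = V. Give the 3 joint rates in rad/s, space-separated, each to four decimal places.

o_n = [-0.0645, -0.2921, 0.0162]
J₁: ẑ×o_n = [0.2921, -0.0645, 0.0000], ω = ẑ
J2: z=[-0.9272, 0.3746, 0.0000] o=[-0.1124, -0.2782, 0.0000] → [0.0061, 0.0150, -0.0050, -0.9272, 0.3746, 0.0000]
J3: z=[-0.3582, -0.8867, 0.2924] o=[-0.0916, -0.2266, 0.1817] → [0.1659, -0.0514, 0.0474, -0.3582, -0.8867, 0.2924]
q̇ = J⁺·V = [-0.1380, 0.5440, 0.7320]

-0.1380 0.5440 0.7320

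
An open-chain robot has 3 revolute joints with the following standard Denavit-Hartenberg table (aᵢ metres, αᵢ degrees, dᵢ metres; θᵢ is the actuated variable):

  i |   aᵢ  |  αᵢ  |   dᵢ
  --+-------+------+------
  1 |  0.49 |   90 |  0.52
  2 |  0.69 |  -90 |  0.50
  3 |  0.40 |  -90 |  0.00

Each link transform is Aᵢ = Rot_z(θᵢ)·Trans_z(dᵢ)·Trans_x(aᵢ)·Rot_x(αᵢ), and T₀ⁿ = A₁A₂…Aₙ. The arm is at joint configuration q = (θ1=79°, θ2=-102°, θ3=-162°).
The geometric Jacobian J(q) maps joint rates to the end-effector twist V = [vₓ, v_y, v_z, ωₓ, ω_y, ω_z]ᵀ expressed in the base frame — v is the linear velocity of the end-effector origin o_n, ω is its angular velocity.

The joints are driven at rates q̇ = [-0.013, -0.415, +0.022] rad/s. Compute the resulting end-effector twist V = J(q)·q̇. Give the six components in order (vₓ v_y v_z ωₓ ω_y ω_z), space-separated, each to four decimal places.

o_n = [0.6934, 0.2988, 0.2172]
J₁: ẑ×o_n = [-0.2988, 0.6934, 0.0000], ω = ẑ
J2: z=[0.9816, -0.1908, 0.0000] o=[0.0935, 0.4810, 0.5200] → [0.0578, 0.2972, -0.0644, 0.9816, -0.1908, 0.0000]
J3: z=[0.1866, 0.9602, -0.2079] o=[0.5569, 0.2448, -0.1549] → [0.3685, -0.0978, -0.1209, 0.1866, 0.9602, -0.2079]
V = J·q̇ = [-0.0120, -0.1345, 0.0241, -0.4033, 0.1003, -0.0176]

-0.0120 -0.1345 0.0241 -0.4033 0.1003 -0.0176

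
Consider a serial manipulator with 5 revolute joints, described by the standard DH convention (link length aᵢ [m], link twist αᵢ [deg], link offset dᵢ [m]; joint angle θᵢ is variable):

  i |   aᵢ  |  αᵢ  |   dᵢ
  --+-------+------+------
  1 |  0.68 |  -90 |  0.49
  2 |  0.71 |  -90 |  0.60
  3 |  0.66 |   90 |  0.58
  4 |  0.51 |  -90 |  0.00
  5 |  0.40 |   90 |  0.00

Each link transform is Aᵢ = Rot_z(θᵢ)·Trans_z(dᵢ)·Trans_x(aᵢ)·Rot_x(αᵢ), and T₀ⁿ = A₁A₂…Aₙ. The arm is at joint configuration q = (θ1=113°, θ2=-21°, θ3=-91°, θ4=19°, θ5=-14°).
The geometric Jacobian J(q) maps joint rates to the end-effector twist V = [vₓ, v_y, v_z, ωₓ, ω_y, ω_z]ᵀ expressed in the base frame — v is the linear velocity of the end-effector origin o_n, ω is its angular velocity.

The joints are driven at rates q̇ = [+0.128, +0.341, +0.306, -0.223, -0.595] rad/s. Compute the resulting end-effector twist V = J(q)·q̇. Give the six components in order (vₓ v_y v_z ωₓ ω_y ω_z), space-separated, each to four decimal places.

o_n = [-2.5417, 0.5947, -0.1141]
J₁: ẑ×o_n = [-0.5947, -2.5417, 0.0000], ω = ẑ
J2: z=[-0.9205, -0.3907, 0.0000] o=[-0.2657, 0.6259, 0.4900] → [0.2361, -0.5561, -0.8606, -0.9205, -0.3907, 0.0000]
J3: z=[-0.1400, 0.3299, -0.9336] o=[-1.0770, 1.0017, 0.7444] → [-0.6631, 1.2472, 0.5402, -0.1400, 0.3299, -0.9336]
J4: z=[0.3808, -0.8524, -0.3583] o=[-1.7614, 0.9252, 0.1988] → [0.1483, 0.3987, -0.7910, 0.3808, -0.8524, -0.3583]
J5: z=[0.1652, 0.4440, -0.8807] o=[-2.2254, 0.7844, 0.0408] → [-0.2358, 0.3041, 0.1091, 0.1652, 0.4440, -0.8807]
V = J·q̇ = [-0.0913, -0.4032, -0.0167, -0.5399, -0.1064, 0.4462]

-0.0913 -0.4032 -0.0167 -0.5399 -0.1064 0.4462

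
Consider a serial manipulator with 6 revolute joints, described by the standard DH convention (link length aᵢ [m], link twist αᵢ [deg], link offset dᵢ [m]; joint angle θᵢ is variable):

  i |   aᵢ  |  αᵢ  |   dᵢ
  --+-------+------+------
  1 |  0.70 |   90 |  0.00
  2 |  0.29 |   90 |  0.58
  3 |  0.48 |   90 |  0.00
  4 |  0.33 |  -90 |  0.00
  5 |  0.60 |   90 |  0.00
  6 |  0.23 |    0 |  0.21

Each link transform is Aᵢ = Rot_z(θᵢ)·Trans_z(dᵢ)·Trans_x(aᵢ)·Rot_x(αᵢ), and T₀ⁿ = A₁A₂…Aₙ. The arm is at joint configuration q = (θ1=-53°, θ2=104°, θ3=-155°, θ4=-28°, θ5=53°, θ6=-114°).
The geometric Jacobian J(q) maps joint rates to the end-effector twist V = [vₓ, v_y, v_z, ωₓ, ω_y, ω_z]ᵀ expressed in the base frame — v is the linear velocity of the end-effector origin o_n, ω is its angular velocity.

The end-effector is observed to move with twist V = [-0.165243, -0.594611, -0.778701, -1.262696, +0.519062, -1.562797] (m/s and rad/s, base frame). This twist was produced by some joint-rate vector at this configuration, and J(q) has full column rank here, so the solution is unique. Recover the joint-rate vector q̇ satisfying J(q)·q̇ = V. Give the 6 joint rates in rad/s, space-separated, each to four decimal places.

-0.6890 -0.3770 -0.3770 0.8280 -0.8330 0.6360

o_n = [0.2834, -0.1556, -0.6991]
J₁: ẑ×o_n = [0.1556, 0.2834, -0.0000], ω = ẑ
J2: z=[-0.7986, -0.6018, 0.0000] o=[0.4213, -0.5590, 0.0000] → [0.4207, -0.5583, -0.4052, -0.7986, -0.6018, 0.0000]
J3: z=[0.5839, -0.7749, 0.2419] o=[-0.0842, -0.8521, 0.2814] → [0.5913, 0.6614, 0.6915, 0.5839, -0.7749, 0.2419]
J4: z=[-0.6623, -0.6271, -0.4101] o=[0.1412, -0.8140, -0.1407] → [0.6201, -0.4281, -0.3469, -0.6623, -0.6271, -0.4101]
J5: z=[0.7360, -0.6470, -0.1992] o=[0.1875, -0.6709, -0.4344] → [0.2739, 0.1757, 0.4413, 0.7360, -0.6470, -0.1992]
J6: z=[-0.2865, -0.0310, -0.9576] o=[0.5555, -0.2138, -0.5593] → [0.0600, 0.2206, -0.0251, -0.2865, -0.0310, -0.9576]
q̇ = J⁺·V = [-0.6890, -0.3770, -0.3770, 0.8280, -0.8330, 0.6360]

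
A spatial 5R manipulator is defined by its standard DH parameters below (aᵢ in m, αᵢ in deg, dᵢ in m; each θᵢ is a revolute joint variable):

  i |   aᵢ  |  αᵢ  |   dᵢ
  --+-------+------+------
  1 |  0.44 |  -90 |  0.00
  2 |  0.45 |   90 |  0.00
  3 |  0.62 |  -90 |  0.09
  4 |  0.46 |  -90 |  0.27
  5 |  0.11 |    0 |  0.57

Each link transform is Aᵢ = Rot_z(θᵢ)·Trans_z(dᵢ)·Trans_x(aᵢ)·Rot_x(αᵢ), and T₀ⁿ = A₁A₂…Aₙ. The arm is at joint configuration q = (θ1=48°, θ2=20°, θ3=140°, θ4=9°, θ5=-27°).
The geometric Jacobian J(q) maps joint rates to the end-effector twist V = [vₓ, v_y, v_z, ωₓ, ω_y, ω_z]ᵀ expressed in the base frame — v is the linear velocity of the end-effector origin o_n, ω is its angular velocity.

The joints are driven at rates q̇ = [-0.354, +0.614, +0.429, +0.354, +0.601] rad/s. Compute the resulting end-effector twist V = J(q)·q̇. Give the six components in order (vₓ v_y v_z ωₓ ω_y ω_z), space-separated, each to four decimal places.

o_n = [-0.5360, 0.0778, -0.3266]
J₁: ẑ×o_n = [-0.0778, -0.5360, 0.0000], ω = ẑ
J2: z=[-0.7431, 0.6691, 0.0000] o=[0.2944, 0.3270, 0.0000] → [-0.2185, -0.2427, 0.7409, -0.7431, 0.6691, 0.0000]
J3: z=[0.2289, 0.2542, 0.9397] o=[0.5774, 0.6412, -0.1539] → [0.4856, -1.0067, 0.1540, 0.2289, 0.2542, 0.9397]
J4: z=[0.1651, -0.9615, 0.2198] o=[0.0032, 0.5991, 0.0931] → [0.5181, -0.0492, -0.6045, 0.1651, -0.9615, 0.2198]
J5: z=[-0.0760, -0.2346, -0.9691] o=[-0.4046, 0.2736, 0.2039] → [-0.0653, 0.0871, -0.0160, -0.0760, -0.2346, -0.9691]
V = J·q̇ = [0.2459, -0.3562, 0.2974, -0.3453, 0.0385, -0.4555]

0.2459 -0.3562 0.2974 -0.3453 0.0385 -0.4555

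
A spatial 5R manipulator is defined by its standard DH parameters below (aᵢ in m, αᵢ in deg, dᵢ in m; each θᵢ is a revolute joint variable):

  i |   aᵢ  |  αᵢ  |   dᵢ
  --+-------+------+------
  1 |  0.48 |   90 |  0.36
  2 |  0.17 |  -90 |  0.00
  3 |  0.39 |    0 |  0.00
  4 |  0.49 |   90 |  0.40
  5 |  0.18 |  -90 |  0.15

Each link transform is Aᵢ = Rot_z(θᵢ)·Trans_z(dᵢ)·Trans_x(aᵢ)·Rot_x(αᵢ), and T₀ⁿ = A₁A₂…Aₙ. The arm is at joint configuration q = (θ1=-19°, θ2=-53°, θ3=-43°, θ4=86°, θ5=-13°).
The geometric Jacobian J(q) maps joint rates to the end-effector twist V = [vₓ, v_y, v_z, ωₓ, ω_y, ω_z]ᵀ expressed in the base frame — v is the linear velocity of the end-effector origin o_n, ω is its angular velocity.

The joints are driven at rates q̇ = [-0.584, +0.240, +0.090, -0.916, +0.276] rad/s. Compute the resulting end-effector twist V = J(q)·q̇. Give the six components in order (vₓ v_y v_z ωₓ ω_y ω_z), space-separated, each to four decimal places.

o_n = [1.3449, -0.3805, -0.2575]
J₁: ẑ×o_n = [0.3805, 1.3449, -0.0000], ω = ẑ
J2: z=[-0.3256, -0.9455, 0.0000] o=[0.4538, -0.1563, 0.3600] → [0.5839, -0.2011, 0.9155, -0.3256, -0.9455, 0.0000]
J3: z=[0.7551, -0.2600, 0.6018] o=[0.5506, -0.1896, 0.2242] → [0.2402, 0.8418, 0.0624, 0.7551, -0.2600, 0.6018]
J4: z=[0.7551, -0.2600, 0.6018] o=[0.6263, -0.4970, -0.0036] → [-0.0041, 0.6243, 0.2748, 0.7551, -0.2600, 0.6018]
J5: z=[0.1500, -0.8251, -0.5447] o=[1.2411, -0.3552, -0.0490] → [0.1583, -0.0253, 0.0819, 0.1500, -0.8251, -0.5447]
V = J·q̇ = [-0.0130, -1.3367, -0.0038, -0.6605, -0.2399, -1.2314]

-0.0130 -1.3367 -0.0038 -0.6605 -0.2399 -1.2314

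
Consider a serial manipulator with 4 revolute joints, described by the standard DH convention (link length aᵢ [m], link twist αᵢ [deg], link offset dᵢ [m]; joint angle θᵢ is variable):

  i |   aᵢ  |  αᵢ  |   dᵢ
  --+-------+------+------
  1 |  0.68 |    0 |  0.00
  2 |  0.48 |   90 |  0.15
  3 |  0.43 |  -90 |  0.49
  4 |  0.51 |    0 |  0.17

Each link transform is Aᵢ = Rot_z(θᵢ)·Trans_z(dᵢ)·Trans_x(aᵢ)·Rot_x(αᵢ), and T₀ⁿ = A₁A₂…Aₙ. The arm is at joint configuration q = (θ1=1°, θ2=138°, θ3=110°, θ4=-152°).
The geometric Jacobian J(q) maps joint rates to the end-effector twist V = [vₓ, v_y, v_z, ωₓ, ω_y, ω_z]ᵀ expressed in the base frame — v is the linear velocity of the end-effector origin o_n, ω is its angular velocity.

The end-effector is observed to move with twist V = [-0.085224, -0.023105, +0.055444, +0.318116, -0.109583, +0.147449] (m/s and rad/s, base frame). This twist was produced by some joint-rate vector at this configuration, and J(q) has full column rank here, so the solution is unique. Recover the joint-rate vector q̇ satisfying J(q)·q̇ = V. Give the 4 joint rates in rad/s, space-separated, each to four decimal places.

o_n = [0.9115, 0.7770, 0.0728]
J₁: ẑ×o_n = [-0.7770, 0.9115, 0.0000], ω = ẑ
J2: z=[0.0000, 0.0000, 1.0000] o=[0.6799, 0.0119, 0.0000] → [-0.7652, 0.2316, 0.0000, 0.0000, 0.0000, 1.0000]
J3: z=[0.6561, 0.7547, 0.0000] o=[0.3176, 0.3268, 0.1500] → [-0.0583, 0.0507, -0.1528, 0.6561, 0.7547, 0.0000]
J4: z=[0.7092, -0.6165, -0.3420] o=[0.7501, 0.6001, 0.5541] → [0.3572, 0.2861, 0.2250, 0.7092, -0.6165, -0.3420]
q̇ = J⁺·V = [-0.2720, 0.5330, 0.1260, 0.3320]

-0.2720 0.5330 0.1260 0.3320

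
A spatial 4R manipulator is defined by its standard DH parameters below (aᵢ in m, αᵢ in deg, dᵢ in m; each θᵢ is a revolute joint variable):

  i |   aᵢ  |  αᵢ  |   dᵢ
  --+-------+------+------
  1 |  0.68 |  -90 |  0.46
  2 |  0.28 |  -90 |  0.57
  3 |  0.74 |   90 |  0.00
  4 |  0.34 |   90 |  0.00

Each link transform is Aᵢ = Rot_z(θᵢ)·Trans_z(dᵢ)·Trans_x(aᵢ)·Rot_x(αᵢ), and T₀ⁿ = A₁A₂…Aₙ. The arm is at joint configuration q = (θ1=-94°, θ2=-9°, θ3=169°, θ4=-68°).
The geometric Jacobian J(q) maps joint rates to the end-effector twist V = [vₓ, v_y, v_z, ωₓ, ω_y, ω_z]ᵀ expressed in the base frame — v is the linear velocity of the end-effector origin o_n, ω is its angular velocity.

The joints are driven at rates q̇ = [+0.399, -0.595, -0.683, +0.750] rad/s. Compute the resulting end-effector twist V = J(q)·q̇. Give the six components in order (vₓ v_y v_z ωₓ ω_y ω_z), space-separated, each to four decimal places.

o_n = [0.3989, -0.0943, 0.6820]
J₁: ẑ×o_n = [0.0943, 0.3989, -0.0000], ω = ẑ
J2: z=[0.9976, -0.0698, 0.0000] o=[-0.0474, -0.6783, 0.4600] → [-0.0155, -0.2214, 0.6137, 0.9976, -0.0698, 0.0000]
J3: z=[-0.0109, -0.1561, -0.9877] o=[0.5019, -0.9940, 0.5038] → [0.8608, 0.1037, -0.0259, -0.0109, -0.1561, -0.9877]
J4: z=[-0.9924, -0.1195, 0.0298] o=[0.4111, -0.2684, 0.3902] → [-0.0401, 0.2892, -0.1742, -0.9924, -0.1195, 0.0298]
V = J·q̇ = [-0.5711, 0.4370, -0.4781, -1.3304, 0.0584, 1.0960]

-0.5711 0.4370 -0.4781 -1.3304 0.0584 1.0960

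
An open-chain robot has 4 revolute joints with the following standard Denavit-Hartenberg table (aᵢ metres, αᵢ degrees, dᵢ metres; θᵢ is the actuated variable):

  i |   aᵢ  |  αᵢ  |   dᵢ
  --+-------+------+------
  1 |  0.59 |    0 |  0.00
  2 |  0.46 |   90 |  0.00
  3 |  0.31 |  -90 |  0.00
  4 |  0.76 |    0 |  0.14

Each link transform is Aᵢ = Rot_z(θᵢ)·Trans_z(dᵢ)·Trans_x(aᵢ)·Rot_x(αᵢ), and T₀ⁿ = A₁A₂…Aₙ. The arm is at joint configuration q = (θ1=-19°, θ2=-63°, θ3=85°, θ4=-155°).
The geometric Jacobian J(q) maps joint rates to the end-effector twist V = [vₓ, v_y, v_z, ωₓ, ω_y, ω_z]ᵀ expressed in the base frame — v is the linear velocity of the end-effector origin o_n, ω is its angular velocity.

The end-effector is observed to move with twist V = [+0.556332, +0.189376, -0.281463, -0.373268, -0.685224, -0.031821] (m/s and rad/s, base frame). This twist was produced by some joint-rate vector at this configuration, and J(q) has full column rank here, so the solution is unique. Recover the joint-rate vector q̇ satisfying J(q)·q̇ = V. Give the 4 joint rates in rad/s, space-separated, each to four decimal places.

o_n = [0.2798, -0.5215, -0.3652]
J₁: ẑ×o_n = [0.5215, 0.2798, -0.0000], ω = ẑ
J2: z=[0.0000, 0.0000, 1.0000] o=[0.5579, -0.1921, 0.0000] → [0.3294, -0.2780, 0.0000, 0.0000, 0.0000, 1.0000]
J3: z=[-0.9903, -0.1392, 0.0000] o=[0.6219, -0.6476, 0.0000] → [0.0508, -0.3616, -0.1725, -0.9903, -0.1392, 0.0000]
J4: z=[-0.1386, 0.9865, 0.0872] o=[0.6256, -0.6744, 0.3088] → [-0.6782, -0.1236, 0.3200, -0.1386, 0.9865, 0.0872]
q̇ = J⁺·V = [0.5130, -0.4900, 0.4650, -0.6290]

0.5130 -0.4900 0.4650 -0.6290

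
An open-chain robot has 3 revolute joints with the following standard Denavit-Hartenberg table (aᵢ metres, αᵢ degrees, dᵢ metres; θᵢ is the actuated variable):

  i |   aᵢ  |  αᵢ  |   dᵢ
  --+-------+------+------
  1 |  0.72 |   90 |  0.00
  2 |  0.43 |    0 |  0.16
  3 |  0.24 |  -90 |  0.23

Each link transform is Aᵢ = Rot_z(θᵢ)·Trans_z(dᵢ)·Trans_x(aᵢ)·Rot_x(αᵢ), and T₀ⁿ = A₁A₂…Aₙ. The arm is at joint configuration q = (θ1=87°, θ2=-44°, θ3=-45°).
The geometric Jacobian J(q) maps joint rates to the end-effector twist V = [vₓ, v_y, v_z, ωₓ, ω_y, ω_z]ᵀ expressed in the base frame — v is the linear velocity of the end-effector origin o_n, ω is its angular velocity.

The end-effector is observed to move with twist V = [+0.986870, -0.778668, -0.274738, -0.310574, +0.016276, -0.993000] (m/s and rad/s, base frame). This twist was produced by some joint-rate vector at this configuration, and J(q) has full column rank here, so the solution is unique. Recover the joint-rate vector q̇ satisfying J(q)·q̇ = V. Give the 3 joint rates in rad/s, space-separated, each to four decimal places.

o_n = [0.4436, 1.0117, -0.5387]
J₁: ẑ×o_n = [-1.0117, 0.4436, 0.0000], ω = ẑ
J2: z=[0.9986, -0.0523, 0.0000] o=[0.0377, 0.7190, 0.0000] → [0.0282, 0.5379, 0.3135, 0.9986, -0.0523, 0.0000]
J3: z=[0.9986, -0.0523, 0.0000] o=[0.2137, 1.0195, -0.2987] → [0.0126, 0.2396, 0.0042, 0.9986, -0.0523, 0.0000]
q̇ = J⁺·V = [-0.9930, -0.8840, 0.5730]

-0.9930 -0.8840 0.5730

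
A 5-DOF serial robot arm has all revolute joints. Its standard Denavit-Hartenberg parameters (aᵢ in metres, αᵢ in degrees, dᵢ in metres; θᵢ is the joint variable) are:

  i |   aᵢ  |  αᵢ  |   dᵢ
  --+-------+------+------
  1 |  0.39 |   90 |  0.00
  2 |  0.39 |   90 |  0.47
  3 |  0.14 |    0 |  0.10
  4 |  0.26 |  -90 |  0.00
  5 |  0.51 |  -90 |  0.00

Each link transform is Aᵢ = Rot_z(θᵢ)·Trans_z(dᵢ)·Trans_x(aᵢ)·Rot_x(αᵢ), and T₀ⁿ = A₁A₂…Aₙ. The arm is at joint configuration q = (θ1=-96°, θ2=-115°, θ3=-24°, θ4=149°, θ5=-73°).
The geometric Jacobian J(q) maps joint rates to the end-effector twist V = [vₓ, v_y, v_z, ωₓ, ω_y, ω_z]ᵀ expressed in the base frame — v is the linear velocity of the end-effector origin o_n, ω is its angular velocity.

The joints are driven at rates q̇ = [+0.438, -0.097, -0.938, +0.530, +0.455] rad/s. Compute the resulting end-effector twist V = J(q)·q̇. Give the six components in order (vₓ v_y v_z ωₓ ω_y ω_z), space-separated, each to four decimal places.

o_n = [-0.7167, 0.3391, -0.0083]
J₁: ẑ×o_n = [-0.3391, -0.7167, 0.0000], ω = ẑ
J2: z=[-0.9945, 0.1045, 0.0000] o=[-0.0408, -0.3879, 0.0000] → [-0.0009, -0.0083, -0.6524, -0.9945, 0.1045, 0.0000]
J3: z=[0.0947, 0.9013, 0.4226] o=[-0.4910, -0.1748, -0.3535] → [0.0939, -0.1281, 0.2521, 0.0947, 0.9013, 0.4226]
J4: z=[0.0947, 0.9013, 0.4226] o=[-0.4192, -0.0369, -0.4271] → [0.2186, -0.1654, 0.3037, 0.0947, 0.9013, 0.4226]
J5: z=[0.5342, -0.4042, 0.7424] o=[-0.6376, -0.0773, -0.2920] → [-0.4238, -0.2102, 0.1905, 0.5342, -0.4042, 0.7424]
V = J·q̇ = [-0.3135, -0.3763, 0.0745, 0.3009, -0.5618, 0.6034]

-0.3135 -0.3763 0.0745 0.3009 -0.5618 0.6034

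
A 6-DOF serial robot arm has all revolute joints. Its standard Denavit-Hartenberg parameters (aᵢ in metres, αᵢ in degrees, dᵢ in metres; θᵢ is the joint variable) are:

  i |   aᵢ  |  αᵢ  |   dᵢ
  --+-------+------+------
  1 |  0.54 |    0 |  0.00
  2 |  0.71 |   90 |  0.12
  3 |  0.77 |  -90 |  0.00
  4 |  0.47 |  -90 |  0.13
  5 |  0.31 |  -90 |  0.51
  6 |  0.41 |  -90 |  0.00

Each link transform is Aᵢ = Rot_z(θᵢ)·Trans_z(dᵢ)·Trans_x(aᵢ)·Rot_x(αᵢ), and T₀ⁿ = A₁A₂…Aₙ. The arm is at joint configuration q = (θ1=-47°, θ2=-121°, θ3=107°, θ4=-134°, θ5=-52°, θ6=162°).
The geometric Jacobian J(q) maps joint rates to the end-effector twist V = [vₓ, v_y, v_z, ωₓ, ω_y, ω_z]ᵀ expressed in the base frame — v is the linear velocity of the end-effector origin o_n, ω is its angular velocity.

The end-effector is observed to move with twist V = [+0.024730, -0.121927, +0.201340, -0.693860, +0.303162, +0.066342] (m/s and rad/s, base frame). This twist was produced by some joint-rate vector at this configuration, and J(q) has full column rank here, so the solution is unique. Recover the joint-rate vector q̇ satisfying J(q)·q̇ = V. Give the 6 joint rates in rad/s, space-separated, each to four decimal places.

o_n = [-0.1663, 0.0731, 0.8209]
J₁: ẑ×o_n = [-0.0731, -0.1663, 0.0000], ω = ẑ
J2: z=[0.0000, 0.0000, 1.0000] o=[0.3683, -0.3949, 0.0000] → [-0.4680, -0.5346, 0.0000, 0.0000, 0.0000, 1.0000]
J3: z=[-0.2079, 0.9781, 0.0000] o=[-0.3262, -0.5425, 0.1200] → [0.6856, 0.1457, -0.2844, -0.2079, 0.9781, 0.0000]
J4: z=[0.9354, 0.1988, -0.2924] o=[-0.1060, -0.4957, 0.8564] → [0.1593, 0.0508, 0.5441, 0.9354, 0.1988, -0.2924]
J5: z=[0.0613, 0.7232, 0.6879] o=[-0.1481, -0.1590, 0.5061] → [0.0680, -0.0319, 0.0275, 0.0613, 0.7232, 0.6879]
J6: z=[-0.8503, 0.3988, -0.3435] o=[0.0452, 0.3846, 0.6587] → [-0.0423, 0.2106, 0.3492, -0.8503, 0.3988, -0.3435]
q̇ = J⁺·V = [0.3980, 0.6860, 0.6430, 0.2210, -0.9700, 0.8320]

0.3980 0.6860 0.6430 0.2210 -0.9700 0.8320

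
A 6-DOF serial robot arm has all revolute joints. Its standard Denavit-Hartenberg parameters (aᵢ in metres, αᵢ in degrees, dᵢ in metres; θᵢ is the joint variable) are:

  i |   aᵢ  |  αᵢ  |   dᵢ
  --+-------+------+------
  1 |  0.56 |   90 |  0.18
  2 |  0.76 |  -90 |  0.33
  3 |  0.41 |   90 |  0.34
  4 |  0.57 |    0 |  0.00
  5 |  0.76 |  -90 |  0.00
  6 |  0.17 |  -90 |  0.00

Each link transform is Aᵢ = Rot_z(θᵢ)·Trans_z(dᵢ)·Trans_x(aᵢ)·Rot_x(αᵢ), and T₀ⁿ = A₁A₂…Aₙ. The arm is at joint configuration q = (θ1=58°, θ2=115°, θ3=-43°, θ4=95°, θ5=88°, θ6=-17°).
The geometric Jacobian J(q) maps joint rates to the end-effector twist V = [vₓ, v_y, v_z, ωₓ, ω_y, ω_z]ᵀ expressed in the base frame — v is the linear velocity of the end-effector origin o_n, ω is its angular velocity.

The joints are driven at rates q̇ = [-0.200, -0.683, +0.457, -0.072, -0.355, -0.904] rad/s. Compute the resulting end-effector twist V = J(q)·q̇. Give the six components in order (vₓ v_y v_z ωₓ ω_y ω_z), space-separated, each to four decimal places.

0.0705 -0.4239 0.2634 -1.5819 -0.5926 -0.5421

o_n = [-0.2006, -0.2903, 0.1030]
J₁: ẑ×o_n = [0.2903, -0.2006, 0.0000], ω = ẑ
J2: z=[0.8480, -0.5299, 0.0000] o=[0.2968, 0.4749, 0.1800] → [0.0408, 0.0653, -0.9125, 0.8480, -0.5299, 0.0000]
J3: z=[-0.4803, -0.7686, -0.4226] o=[0.4064, 0.0276, 0.8688] → [0.4542, -0.1113, -0.3138, -0.4803, -0.7686, -0.4226]
J4: z=[0.7730, -0.1431, -0.6181] o=[0.4131, -0.4893, 0.9969] → [0.2509, 1.0702, 0.0660, 0.7730, -0.1431, -0.6181]
J5: z=[0.7730, -0.1431, -0.6181] o=[0.1198, -0.8948, 0.7240] → [0.4625, 0.6780, 0.4214, 0.7730, -0.1431, -0.6181]
J6: z=[0.5013, 0.7349, 0.4567] o=[-0.1758, -0.3910, 0.2377] → [-0.1450, 0.0562, 0.0687, 0.5013, 0.7349, 0.4567]
V = J·q̇ = [0.0705, -0.4239, 0.2634, -1.5819, -0.5926, -0.5421]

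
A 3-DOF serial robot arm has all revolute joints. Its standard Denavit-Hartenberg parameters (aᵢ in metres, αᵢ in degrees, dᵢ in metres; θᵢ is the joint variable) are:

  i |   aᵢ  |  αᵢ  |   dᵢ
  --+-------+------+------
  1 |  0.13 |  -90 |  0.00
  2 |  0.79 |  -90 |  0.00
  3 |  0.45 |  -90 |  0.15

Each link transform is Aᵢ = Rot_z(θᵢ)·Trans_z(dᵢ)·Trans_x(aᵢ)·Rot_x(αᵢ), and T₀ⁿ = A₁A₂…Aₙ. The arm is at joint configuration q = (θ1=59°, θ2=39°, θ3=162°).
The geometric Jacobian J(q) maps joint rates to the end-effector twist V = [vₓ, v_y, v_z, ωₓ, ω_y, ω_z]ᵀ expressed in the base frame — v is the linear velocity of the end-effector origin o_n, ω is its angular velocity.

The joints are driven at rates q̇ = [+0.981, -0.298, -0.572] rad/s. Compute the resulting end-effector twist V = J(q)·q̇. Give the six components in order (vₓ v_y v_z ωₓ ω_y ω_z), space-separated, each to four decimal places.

0.0983 0.2919 0.0057 0.4408 0.1551 1.4255

o_n = [0.2824, 0.2001, -0.3444]
J₁: ẑ×o_n = [-0.2001, 0.2824, 0.0000], ω = ẑ
J2: z=[-0.8572, 0.5150, 0.0000] o=[0.0670, 0.1114, 0.0000] → [-0.1774, -0.2952, -0.1869, -0.8572, 0.5150, 0.0000]
J3: z=[-0.3241, -0.5394, -0.7771] o=[0.3832, 0.6377, -0.4972] → [-0.4225, 0.1278, 0.0875, -0.3241, -0.5394, -0.7771]
V = J·q̇ = [0.0983, 0.2919, 0.0057, 0.4408, 0.1551, 1.4255]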